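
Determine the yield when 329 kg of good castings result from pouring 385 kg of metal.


Formula: Casting Yield = (W_good / W_total) * 100
Yield = (329 kg / 385 kg) * 100 = 85.4545%

Final answer: 85.4545%


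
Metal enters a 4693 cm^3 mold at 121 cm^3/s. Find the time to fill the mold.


Formula: t_fill = V_mold / Q_flow
t = 4693 cm^3 / 121 cm^3/s = 38.7851 s

38.7851 s


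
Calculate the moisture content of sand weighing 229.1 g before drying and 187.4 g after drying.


Formula: MC = (W_wet - W_dry) / W_wet * 100
Water mass = 229.1 - 187.4 = 41.7 g
MC = 41.7 / 229.1 * 100 = 18.2017%


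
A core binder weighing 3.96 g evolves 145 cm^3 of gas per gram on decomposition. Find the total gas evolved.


Formula: V_gas = W_binder * gas_evolution_rate
V = 3.96 g * 145 cm^3/g = 574.2000 cm^3

Answer: 574.2000 cm^3


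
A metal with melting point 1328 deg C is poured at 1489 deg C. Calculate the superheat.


Formula: Superheat = T_pour - T_melt
Superheat = 1489 - 1328 = 161 deg C


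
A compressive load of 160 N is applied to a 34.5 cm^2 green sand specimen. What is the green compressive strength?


Formula: Compressive Strength = Force / Area
Strength = 160 N / 34.5 cm^2 = 4.6377 N/cm^2


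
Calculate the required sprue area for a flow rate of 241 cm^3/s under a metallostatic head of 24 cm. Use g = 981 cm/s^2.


Formula: v = sqrt(2*g*h), A = Q/v
Velocity: v = sqrt(2 * 981 * 24) = sqrt(47088) = 216.9977 cm/s
Sprue area: A = Q / v = 241 / 216.9977 = 1.1106 cm^2

Final answer: 1.1106 cm^2


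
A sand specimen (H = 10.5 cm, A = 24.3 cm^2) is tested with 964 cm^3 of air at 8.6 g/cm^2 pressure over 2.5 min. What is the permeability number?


Formula: Permeability Number P = (V * H) / (p * A * t)
Numerator: V * H = 964 * 10.5 = 10122.0
Denominator: p * A * t = 8.6 * 24.3 * 2.5 = 522.45
P = 10122.0 / 522.45 = 19.3741

Answer: 19.3741


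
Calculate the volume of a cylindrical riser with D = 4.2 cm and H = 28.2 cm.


Formula: V = pi * (D/2)^2 * H  (cylinder volume)
Radius = D/2 = 4.2/2 = 2.1 cm
V = pi * 2.1^2 * 28.2 = 390.6947 cm^3

390.6947 cm^3


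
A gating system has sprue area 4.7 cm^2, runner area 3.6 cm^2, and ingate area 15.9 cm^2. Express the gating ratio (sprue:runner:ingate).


Sprue:Runner:Ingate = 1 : 3.6/4.7 : 15.9/4.7 = 1:0.77:3.38

Answer: 1:0.77:3.38


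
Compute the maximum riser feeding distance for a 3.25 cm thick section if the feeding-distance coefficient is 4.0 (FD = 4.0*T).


Formula: FD = 4.0 * T  (riser feeding-distance rule)
FD = 4.0 * 3.25 cm = 13.0000 cm

Final answer: 13.0000 cm


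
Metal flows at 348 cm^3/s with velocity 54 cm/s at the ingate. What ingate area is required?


Formula: A_ingate = Q / v  (continuity equation)
A = 348 cm^3/s / 54 cm/s = 6.4444 cm^2

6.4444 cm^2


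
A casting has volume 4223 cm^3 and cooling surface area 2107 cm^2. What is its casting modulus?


Formula: Casting Modulus M = V / A
M = 4223 cm^3 / 2107 cm^2 = 2.0043 cm

Answer: 2.0043 cm


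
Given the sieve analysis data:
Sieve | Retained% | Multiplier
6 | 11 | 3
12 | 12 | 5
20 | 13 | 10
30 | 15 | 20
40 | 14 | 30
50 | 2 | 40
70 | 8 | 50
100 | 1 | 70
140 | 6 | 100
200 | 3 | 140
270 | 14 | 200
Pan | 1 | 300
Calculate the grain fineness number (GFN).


Formula: GFN = sum(pct * multiplier) / sum(pct)
sum(pct * multiplier) = 5613
sum(pct) = 100
GFN = 5613 / 100 = 56.13


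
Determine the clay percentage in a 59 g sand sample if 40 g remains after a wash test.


Formula: Clay% = (W_total - W_washed) / W_total * 100
Clay mass = 59 - 40 = 19 g
Clay% = 19 / 59 * 100 = 32.2034%

Answer: 32.2034%


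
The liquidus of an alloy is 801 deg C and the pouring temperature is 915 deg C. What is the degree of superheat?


Formula: Superheat = T_pour - T_melt
Superheat = 915 - 801 = 114 deg C

Final answer: 114 deg C


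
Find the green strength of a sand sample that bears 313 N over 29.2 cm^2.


Formula: Compressive Strength = Force / Area
Strength = 313 N / 29.2 cm^2 = 10.7192 N/cm^2


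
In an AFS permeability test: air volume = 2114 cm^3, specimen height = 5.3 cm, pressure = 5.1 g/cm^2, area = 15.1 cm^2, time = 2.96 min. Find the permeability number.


Formula: Permeability Number P = (V * H) / (p * A * t)
Numerator: V * H = 2114 * 5.3 = 11204.2
Denominator: p * A * t = 5.1 * 15.1 * 2.96 = 227.9496
P = 11204.2 / 227.9496 = 49.1521


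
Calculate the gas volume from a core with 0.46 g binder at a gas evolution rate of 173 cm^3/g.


Formula: V_gas = W_binder * gas_evolution_rate
V = 0.46 g * 173 cm^3/g = 79.5800 cm^3

Answer: 79.5800 cm^3


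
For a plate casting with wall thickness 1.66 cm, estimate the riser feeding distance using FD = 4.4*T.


Formula: FD = 4.4 * T  (riser feeding-distance rule)
FD = 4.4 * 1.66 cm = 7.3040 cm

Final answer: 7.3040 cm


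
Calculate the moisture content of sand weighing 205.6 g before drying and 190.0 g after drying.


Formula: MC = (W_wet - W_dry) / W_wet * 100
Water mass = 205.6 - 190.0 = 15.6 g
MC = 15.6 / 205.6 * 100 = 7.5875%

Answer: 7.5875%


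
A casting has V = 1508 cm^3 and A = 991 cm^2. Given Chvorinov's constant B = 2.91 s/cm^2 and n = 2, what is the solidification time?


Formula: t_s = B * (V/A)^n  (Chvorinov's rule, n=2)
Modulus M = V/A = 1508/991 = 1.521695 cm
M^2 = 1.521695^2 = 2.315556 cm^2
t_s = 2.91 * 2.315556 = 6.7383 s


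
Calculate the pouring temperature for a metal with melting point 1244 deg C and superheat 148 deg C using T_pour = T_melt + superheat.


Formula: T_pour = T_melt + Superheat
T_pour = 1244 + 148 = 1392 deg C

Answer: 1392 deg C


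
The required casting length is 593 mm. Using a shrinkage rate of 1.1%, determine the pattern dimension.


Formula: L_pattern = L_casting * (1 + shrinkage_rate/100)
Shrinkage factor = 1 + 1.1/100 = 1.011
L_pattern = 593 mm * 1.011 = 599.5230 mm

Answer: 599.5230 mm


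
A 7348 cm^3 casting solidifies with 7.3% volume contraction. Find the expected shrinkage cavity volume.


Formula: V_shrink = V_casting * shrinkage_pct / 100
V_shrink = 7348 cm^3 * 7.3 / 100 = 536.4040 cm^3


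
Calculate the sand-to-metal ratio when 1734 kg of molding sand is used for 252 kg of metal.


Formula: Sand-to-Metal Ratio = W_sand / W_metal
Ratio = 1734 kg / 252 kg = 6.8810

6.8810


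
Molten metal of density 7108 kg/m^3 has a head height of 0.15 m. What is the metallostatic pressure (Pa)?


Formula: P = rho * g * h
rho * g = 7108 * 9.81 = 69729.48 N/m^3
P = 69729.48 * 0.15 = 10459.4220 Pa

Final answer: 10459.4220 Pa


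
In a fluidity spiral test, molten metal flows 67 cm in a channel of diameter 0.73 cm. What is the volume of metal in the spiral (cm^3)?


Formula: V = pi * (d/2)^2 * L  (cylinder volume)
Radius = 0.73/2 = 0.365 cm
V = pi * 0.365^2 * 67 = 28.0421 cm^3

28.0421 cm^3


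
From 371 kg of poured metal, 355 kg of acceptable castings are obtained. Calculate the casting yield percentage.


Formula: Casting Yield = (W_good / W_total) * 100
Yield = (355 kg / 371 kg) * 100 = 95.6873%


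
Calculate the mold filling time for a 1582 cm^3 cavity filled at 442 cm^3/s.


Formula: t_fill = V_mold / Q_flow
t = 1582 cm^3 / 442 cm^3/s = 3.5792 s


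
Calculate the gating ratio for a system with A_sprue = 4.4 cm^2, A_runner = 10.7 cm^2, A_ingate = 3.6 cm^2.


Sprue:Runner:Ingate = 1 : 10.7/4.4 : 3.6/4.4 = 1:2.43:0.82

Answer: 1:2.43:0.82


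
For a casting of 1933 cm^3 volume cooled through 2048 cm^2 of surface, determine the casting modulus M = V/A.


Formula: Casting Modulus M = V / A
M = 1933 cm^3 / 2048 cm^2 = 0.9438 cm

Answer: 0.9438 cm


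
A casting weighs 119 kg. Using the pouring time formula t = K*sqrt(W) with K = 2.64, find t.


Formula: t = K * sqrt(W)
sqrt(W) = sqrt(119) = 10.90871
t = 2.64 * 10.90871 = 28.7990 s


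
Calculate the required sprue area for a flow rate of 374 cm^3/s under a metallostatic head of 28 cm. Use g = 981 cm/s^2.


Formula: v = sqrt(2*g*h), A = Q/v
Velocity: v = sqrt(2 * 981 * 28) = sqrt(54936) = 234.3843 cm/s
Sprue area: A = Q / v = 374 / 234.3843 = 1.5957 cm^2

Answer: 1.5957 cm^2


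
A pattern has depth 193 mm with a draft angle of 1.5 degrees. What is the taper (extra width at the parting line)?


Formula: taper = depth * tan(draft_angle)
tan(1.5 deg) = 0.0261859
taper = 193 mm * 0.0261859 = 5.0539 mm

Answer: 5.0539 mm


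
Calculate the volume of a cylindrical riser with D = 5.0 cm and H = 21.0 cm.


Formula: V = pi * (D/2)^2 * H  (cylinder volume)
Radius = D/2 = 5.0/2 = 2.5 cm
V = pi * 2.5^2 * 21.0 = 412.3340 cm^3


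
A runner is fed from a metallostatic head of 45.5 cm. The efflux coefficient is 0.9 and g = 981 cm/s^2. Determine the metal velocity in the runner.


Formula: v = Cd * sqrt(2 * g * h)  (Torricelli with discharge coefficient)
2*g*h = 2 * 981 * 45.5 = 89271.0 cm^2/s^2
sqrt(89271.0) = 298.78253 cm/s
v = 0.9 * 298.78253 = 268.9043 cm/s


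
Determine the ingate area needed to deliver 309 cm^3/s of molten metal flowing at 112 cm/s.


Formula: A_ingate = Q / v  (continuity equation)
A = 309 cm^3/s / 112 cm/s = 2.7589 cm^2

Final answer: 2.7589 cm^2


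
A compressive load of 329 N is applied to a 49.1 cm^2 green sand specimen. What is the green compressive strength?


Formula: Compressive Strength = Force / Area
Strength = 329 N / 49.1 cm^2 = 6.7006 N/cm^2


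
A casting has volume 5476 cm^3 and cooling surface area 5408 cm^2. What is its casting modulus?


Formula: Casting Modulus M = V / A
M = 5476 cm^3 / 5408 cm^2 = 1.0126 cm

1.0126 cm


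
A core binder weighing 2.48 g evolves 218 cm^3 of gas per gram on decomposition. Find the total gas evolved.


Formula: V_gas = W_binder * gas_evolution_rate
V = 2.48 g * 218 cm^3/g = 540.6400 cm^3

Answer: 540.6400 cm^3


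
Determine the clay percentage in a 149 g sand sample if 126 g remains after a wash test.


Formula: Clay% = (W_total - W_washed) / W_total * 100
Clay mass = 149 - 126 = 23 g
Clay% = 23 / 149 * 100 = 15.4362%

15.4362%


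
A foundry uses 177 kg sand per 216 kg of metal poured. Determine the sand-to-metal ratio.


Formula: Sand-to-Metal Ratio = W_sand / W_metal
Ratio = 177 kg / 216 kg = 0.8194

Final answer: 0.8194


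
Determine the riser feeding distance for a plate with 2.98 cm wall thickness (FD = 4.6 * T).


Formula: FD = 4.6 * T  (riser feeding-distance rule)
FD = 4.6 * 2.98 cm = 13.7080 cm


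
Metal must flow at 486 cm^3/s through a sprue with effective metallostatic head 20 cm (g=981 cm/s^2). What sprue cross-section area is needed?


Formula: v = sqrt(2*g*h), A = Q/v
Velocity: v = sqrt(2 * 981 * 20) = sqrt(39240) = 198.0909 cm/s
Sprue area: A = Q / v = 486 / 198.0909 = 2.4534 cm^2

2.4534 cm^2


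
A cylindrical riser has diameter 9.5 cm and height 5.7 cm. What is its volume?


Formula: V = pi * (D/2)^2 * H  (cylinder volume)
Radius = D/2 = 9.5/2 = 4.75 cm
V = pi * 4.75^2 * 5.7 = 404.0285 cm^3

404.0285 cm^3


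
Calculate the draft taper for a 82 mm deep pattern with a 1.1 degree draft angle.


Formula: taper = depth * tan(draft_angle)
tan(1.1 deg) = 0.0192010
taper = 82 mm * 0.0192010 = 1.5745 mm


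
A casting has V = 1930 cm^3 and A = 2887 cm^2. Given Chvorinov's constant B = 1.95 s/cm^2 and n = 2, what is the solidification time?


Formula: t_s = B * (V/A)^n  (Chvorinov's rule, n=2)
Modulus M = V/A = 1930/2887 = 0.668514 cm
M^2 = 0.668514^2 = 0.446911 cm^2
t_s = 1.95 * 0.446911 = 0.8715 s

Answer: 0.8715 s


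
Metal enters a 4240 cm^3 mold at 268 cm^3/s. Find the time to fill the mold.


Formula: t_fill = V_mold / Q_flow
t = 4240 cm^3 / 268 cm^3/s = 15.8209 s

15.8209 s


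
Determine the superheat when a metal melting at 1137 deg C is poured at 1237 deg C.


Formula: Superheat = T_pour - T_melt
Superheat = 1237 - 1137 = 100 deg C


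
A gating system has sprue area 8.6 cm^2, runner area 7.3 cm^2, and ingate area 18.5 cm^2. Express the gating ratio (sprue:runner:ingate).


Sprue:Runner:Ingate = 1 : 7.3/8.6 : 18.5/8.6 = 1:0.85:2.15


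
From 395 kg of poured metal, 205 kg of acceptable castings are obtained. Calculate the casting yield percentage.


Formula: Casting Yield = (W_good / W_total) * 100
Yield = (205 kg / 395 kg) * 100 = 51.8987%

Answer: 51.8987%


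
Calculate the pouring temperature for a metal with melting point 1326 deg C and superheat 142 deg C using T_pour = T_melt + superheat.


Formula: T_pour = T_melt + Superheat
T_pour = 1326 + 142 = 1468 deg C

1468 deg C


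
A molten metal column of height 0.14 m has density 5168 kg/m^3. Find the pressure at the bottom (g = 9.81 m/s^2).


Formula: P = rho * g * h
rho * g = 5168 * 9.81 = 50698.08 N/m^3
P = 50698.08 * 0.14 = 7097.7312 Pa

7097.7312 Pa


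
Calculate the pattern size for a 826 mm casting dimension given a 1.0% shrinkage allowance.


Formula: L_pattern = L_casting * (1 + shrinkage_rate/100)
Shrinkage factor = 1 + 1.0/100 = 1.01
L_pattern = 826 mm * 1.01 = 834.2600 mm

834.2600 mm


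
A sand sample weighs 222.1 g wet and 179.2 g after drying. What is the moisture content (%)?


Formula: MC = (W_wet - W_dry) / W_wet * 100
Water mass = 222.1 - 179.2 = 42.9 g
MC = 42.9 / 222.1 * 100 = 19.3156%

19.3156%


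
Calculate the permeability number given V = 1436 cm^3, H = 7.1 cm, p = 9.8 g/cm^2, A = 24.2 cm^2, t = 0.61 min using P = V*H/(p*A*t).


Formula: Permeability Number P = (V * H) / (p * A * t)
Numerator: V * H = 1436 * 7.1 = 10195.6
Denominator: p * A * t = 9.8 * 24.2 * 0.61 = 144.6676
P = 10195.6 / 144.6676 = 70.4760


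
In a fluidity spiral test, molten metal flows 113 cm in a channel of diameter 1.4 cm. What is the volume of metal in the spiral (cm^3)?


Formula: V = pi * (d/2)^2 * L  (cylinder volume)
Radius = 1.4/2 = 0.7 cm
V = pi * 0.7^2 * 113 = 173.9500 cm^3

Final answer: 173.9500 cm^3


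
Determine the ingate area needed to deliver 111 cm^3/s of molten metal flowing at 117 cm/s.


Formula: A_ingate = Q / v  (continuity equation)
A = 111 cm^3/s / 117 cm/s = 0.9487 cm^2

0.9487 cm^2


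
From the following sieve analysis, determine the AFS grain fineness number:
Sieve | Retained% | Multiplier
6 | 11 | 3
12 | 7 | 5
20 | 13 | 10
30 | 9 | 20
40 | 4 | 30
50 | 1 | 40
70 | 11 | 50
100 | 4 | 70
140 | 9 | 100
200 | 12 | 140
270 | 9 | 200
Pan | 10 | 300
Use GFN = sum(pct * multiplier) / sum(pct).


Formula: GFN = sum(pct * multiplier) / sum(pct)
sum(pct * multiplier) = 8748
sum(pct) = 100
GFN = 8748 / 100 = 87.48

Answer: 87.48


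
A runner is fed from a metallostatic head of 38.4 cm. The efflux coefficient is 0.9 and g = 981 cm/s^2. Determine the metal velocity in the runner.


Formula: v = Cd * sqrt(2 * g * h)  (Torricelli with discharge coefficient)
2*g*h = 2 * 981 * 38.4 = 75340.8 cm^2/s^2
sqrt(75340.8) = 274.48279 cm/s
v = 0.9 * 274.48279 = 247.0345 cm/s

247.0345 cm/s


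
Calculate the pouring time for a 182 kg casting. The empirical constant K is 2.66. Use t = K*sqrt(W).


Formula: t = K * sqrt(W)
sqrt(W) = sqrt(182) = 13.49074
t = 2.66 * 13.49074 = 35.8854 s

Final answer: 35.8854 s


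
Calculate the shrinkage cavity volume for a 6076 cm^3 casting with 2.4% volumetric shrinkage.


Formula: V_shrink = V_casting * shrinkage_pct / 100
V_shrink = 6076 cm^3 * 2.4 / 100 = 145.8240 cm^3

Final answer: 145.8240 cm^3


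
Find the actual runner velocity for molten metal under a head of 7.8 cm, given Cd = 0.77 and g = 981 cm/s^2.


Formula: v = Cd * sqrt(2 * g * h)  (Torricelli with discharge coefficient)
2*g*h = 2 * 981 * 7.8 = 15303.6 cm^2/s^2
sqrt(15303.6) = 123.70772 cm/s
v = 0.77 * 123.70772 = 95.2549 cm/s

Answer: 95.2549 cm/s


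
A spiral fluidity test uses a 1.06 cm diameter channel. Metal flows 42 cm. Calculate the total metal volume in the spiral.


Formula: V = pi * (d/2)^2 * L  (cylinder volume)
Radius = 1.06/2 = 0.53 cm
V = pi * 0.53^2 * 42 = 37.0639 cm^3

Answer: 37.0639 cm^3


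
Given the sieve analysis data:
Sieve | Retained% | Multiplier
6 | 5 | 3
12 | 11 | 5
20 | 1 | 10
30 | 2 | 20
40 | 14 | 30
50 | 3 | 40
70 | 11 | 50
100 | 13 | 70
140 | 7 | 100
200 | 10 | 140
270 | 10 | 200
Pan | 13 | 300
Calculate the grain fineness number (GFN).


Formula: GFN = sum(pct * multiplier) / sum(pct)
sum(pct * multiplier) = 10120
sum(pct) = 100
GFN = 10120 / 100 = 101.20

101.20


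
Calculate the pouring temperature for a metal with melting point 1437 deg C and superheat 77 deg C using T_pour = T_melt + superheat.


Formula: T_pour = T_melt + Superheat
T_pour = 1437 + 77 = 1514 deg C

Answer: 1514 deg C


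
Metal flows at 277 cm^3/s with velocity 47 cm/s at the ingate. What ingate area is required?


Formula: A_ingate = Q / v  (continuity equation)
A = 277 cm^3/s / 47 cm/s = 5.8936 cm^2

5.8936 cm^2


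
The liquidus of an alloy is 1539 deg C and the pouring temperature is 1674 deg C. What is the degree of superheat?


Formula: Superheat = T_pour - T_melt
Superheat = 1674 - 1539 = 135 deg C

Answer: 135 deg C


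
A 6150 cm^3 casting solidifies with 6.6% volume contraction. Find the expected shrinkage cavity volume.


Formula: V_shrink = V_casting * shrinkage_pct / 100
V_shrink = 6150 cm^3 * 6.6 / 100 = 405.9000 cm^3


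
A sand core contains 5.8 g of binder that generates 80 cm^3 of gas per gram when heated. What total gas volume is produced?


Formula: V_gas = W_binder * gas_evolution_rate
V = 5.8 g * 80 cm^3/g = 464.0000 cm^3

Answer: 464.0000 cm^3


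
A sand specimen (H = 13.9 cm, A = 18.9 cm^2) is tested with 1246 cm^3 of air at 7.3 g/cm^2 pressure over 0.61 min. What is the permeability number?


Formula: Permeability Number P = (V * H) / (p * A * t)
Numerator: V * H = 1246 * 13.9 = 17319.4
Denominator: p * A * t = 7.3 * 18.9 * 0.61 = 84.1617
P = 17319.4 / 84.1617 = 205.7872

Final answer: 205.7872


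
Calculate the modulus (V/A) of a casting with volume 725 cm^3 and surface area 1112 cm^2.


Formula: Casting Modulus M = V / A
M = 725 cm^3 / 1112 cm^2 = 0.6520 cm

Final answer: 0.6520 cm


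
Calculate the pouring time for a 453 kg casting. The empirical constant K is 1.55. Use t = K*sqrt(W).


Formula: t = K * sqrt(W)
sqrt(W) = sqrt(453) = 21.28380
t = 1.55 * 21.28380 = 32.9899 s

Answer: 32.9899 s


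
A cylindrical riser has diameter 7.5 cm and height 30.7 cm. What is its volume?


Formula: V = pi * (D/2)^2 * H  (cylinder volume)
Radius = D/2 = 7.5/2 = 3.75 cm
V = pi * 3.75^2 * 30.7 = 1356.2845 cm^3

Answer: 1356.2845 cm^3


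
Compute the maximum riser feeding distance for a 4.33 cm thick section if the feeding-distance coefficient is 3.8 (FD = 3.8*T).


Formula: FD = 3.8 * T  (riser feeding-distance rule)
FD = 3.8 * 4.33 cm = 16.4540 cm

16.4540 cm


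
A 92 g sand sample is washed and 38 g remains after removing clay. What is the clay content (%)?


Formula: Clay% = (W_total - W_washed) / W_total * 100
Clay mass = 92 - 38 = 54 g
Clay% = 54 / 92 * 100 = 58.6957%

Final answer: 58.6957%


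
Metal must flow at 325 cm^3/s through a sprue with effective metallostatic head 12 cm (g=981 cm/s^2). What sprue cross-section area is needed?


Formula: v = sqrt(2*g*h), A = Q/v
Velocity: v = sqrt(2 * 981 * 12) = sqrt(23544) = 153.4405 cm/s
Sprue area: A = Q / v = 325 / 153.4405 = 2.1181 cm^2

Answer: 2.1181 cm^2


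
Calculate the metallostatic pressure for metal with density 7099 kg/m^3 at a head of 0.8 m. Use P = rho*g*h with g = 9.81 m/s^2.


Formula: P = rho * g * h
rho * g = 7099 * 9.81 = 69641.19 N/m^3
P = 69641.19 * 0.8 = 55712.9520 Pa


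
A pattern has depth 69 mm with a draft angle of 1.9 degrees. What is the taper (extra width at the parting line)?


Formula: taper = depth * tan(draft_angle)
tan(1.9 deg) = 0.0331734
taper = 69 mm * 0.0331734 = 2.2890 mm

Final answer: 2.2890 mm


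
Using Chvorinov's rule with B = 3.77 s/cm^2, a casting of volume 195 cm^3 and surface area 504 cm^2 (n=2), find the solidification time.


Formula: t_s = B * (V/A)^n  (Chvorinov's rule, n=2)
Modulus M = V/A = 195/504 = 0.386905 cm
M^2 = 0.386905^2 = 0.149695 cm^2
t_s = 3.77 * 0.149695 = 0.5644 s

0.5644 s


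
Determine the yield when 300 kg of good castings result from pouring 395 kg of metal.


Formula: Casting Yield = (W_good / W_total) * 100
Yield = (300 kg / 395 kg) * 100 = 75.9494%


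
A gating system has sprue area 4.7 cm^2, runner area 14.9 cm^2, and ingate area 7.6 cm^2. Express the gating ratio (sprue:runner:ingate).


Sprue:Runner:Ingate = 1 : 14.9/4.7 : 7.6/4.7 = 1:3.17:1.62


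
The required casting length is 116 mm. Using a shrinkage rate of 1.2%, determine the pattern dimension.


Formula: L_pattern = L_casting * (1 + shrinkage_rate/100)
Shrinkage factor = 1 + 1.2/100 = 1.012
L_pattern = 116 mm * 1.012 = 117.3920 mm

Answer: 117.3920 mm


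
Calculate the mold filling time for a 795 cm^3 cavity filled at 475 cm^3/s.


Formula: t_fill = V_mold / Q_flow
t = 795 cm^3 / 475 cm^3/s = 1.6737 s

Answer: 1.6737 s


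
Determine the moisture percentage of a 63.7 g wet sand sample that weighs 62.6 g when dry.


Formula: MC = (W_wet - W_dry) / W_wet * 100
Water mass = 63.7 - 62.6 = 1.1 g
MC = 1.1 / 63.7 * 100 = 1.7268%

Final answer: 1.7268%


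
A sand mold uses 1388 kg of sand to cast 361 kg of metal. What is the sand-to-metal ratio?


Formula: Sand-to-Metal Ratio = W_sand / W_metal
Ratio = 1388 kg / 361 kg = 3.8449


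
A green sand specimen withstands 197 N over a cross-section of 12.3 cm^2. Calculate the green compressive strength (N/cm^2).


Formula: Compressive Strength = Force / Area
Strength = 197 N / 12.3 cm^2 = 16.0163 N/cm^2

16.0163 N/cm^2


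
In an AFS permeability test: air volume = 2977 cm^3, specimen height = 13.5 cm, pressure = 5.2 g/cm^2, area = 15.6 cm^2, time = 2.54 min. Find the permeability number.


Formula: Permeability Number P = (V * H) / (p * A * t)
Numerator: V * H = 2977 * 13.5 = 40189.5
Denominator: p * A * t = 5.2 * 15.6 * 2.54 = 206.0448
P = 40189.5 / 206.0448 = 195.0522

Final answer: 195.0522


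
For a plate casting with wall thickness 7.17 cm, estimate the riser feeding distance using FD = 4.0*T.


Formula: FD = 4.0 * T  (riser feeding-distance rule)
FD = 4.0 * 7.17 cm = 28.6800 cm

Final answer: 28.6800 cm


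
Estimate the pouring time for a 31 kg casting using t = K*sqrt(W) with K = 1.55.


Formula: t = K * sqrt(W)
sqrt(W) = sqrt(31) = 5.56776
t = 1.55 * 5.56776 = 8.6300 s


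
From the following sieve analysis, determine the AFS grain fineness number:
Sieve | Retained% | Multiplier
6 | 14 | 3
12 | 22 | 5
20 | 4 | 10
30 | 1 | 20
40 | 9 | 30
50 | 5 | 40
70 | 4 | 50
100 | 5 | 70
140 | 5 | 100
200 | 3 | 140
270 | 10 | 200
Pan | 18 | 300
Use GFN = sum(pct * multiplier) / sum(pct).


Formula: GFN = sum(pct * multiplier) / sum(pct)
sum(pct * multiplier) = 9552
sum(pct) = 100
GFN = 9552 / 100 = 95.52

Final answer: 95.52


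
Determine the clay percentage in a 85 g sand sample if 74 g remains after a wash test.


Formula: Clay% = (W_total - W_washed) / W_total * 100
Clay mass = 85 - 74 = 11 g
Clay% = 11 / 85 * 100 = 12.9412%

Answer: 12.9412%


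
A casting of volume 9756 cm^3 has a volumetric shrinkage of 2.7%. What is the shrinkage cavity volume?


Formula: V_shrink = V_casting * shrinkage_pct / 100
V_shrink = 9756 cm^3 * 2.7 / 100 = 263.4120 cm^3

263.4120 cm^3


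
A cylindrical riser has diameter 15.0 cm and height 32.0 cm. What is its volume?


Formula: V = pi * (D/2)^2 * H  (cylinder volume)
Radius = D/2 = 15.0/2 = 7.5 cm
V = pi * 7.5^2 * 32.0 = 5654.8668 cm^3

5654.8668 cm^3


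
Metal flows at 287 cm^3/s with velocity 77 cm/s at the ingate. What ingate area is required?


Formula: A_ingate = Q / v  (continuity equation)
A = 287 cm^3/s / 77 cm/s = 3.7273 cm^2


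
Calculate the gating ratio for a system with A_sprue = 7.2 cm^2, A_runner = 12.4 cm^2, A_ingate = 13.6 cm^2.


Sprue:Runner:Ingate = 1 : 12.4/7.2 : 13.6/7.2 = 1:1.72:1.89


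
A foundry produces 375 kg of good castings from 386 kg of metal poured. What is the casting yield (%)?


Formula: Casting Yield = (W_good / W_total) * 100
Yield = (375 kg / 386 kg) * 100 = 97.1503%


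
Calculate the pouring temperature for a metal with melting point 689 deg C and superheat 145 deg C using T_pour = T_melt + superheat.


Formula: T_pour = T_melt + Superheat
T_pour = 689 + 145 = 834 deg C

834 deg C


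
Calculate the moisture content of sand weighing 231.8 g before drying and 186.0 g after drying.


Formula: MC = (W_wet - W_dry) / W_wet * 100
Water mass = 231.8 - 186.0 = 45.8 g
MC = 45.8 / 231.8 * 100 = 19.7584%

19.7584%


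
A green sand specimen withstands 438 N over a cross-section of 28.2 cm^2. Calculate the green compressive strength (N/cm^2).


Formula: Compressive Strength = Force / Area
Strength = 438 N / 28.2 cm^2 = 15.5319 N/cm^2


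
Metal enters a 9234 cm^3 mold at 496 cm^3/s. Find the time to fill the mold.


Formula: t_fill = V_mold / Q_flow
t = 9234 cm^3 / 496 cm^3/s = 18.6169 s

Final answer: 18.6169 s


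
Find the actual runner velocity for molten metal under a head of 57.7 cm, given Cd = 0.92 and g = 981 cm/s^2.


Formula: v = Cd * sqrt(2 * g * h)  (Torricelli with discharge coefficient)
2*g*h = 2 * 981 * 57.7 = 113207.4 cm^2/s^2
sqrt(113207.4) = 336.46307 cm/s
v = 0.92 * 336.46307 = 309.5460 cm/s

Answer: 309.5460 cm/s


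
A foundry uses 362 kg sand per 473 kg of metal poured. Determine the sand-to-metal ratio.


Formula: Sand-to-Metal Ratio = W_sand / W_metal
Ratio = 362 kg / 473 kg = 0.7653

0.7653


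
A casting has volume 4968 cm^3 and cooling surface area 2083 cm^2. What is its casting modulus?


Formula: Casting Modulus M = V / A
M = 4968 cm^3 / 2083 cm^2 = 2.3850 cm

Final answer: 2.3850 cm


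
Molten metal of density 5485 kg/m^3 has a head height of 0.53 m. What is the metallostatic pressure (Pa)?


Formula: P = rho * g * h
rho * g = 5485 * 9.81 = 53807.85 N/m^3
P = 53807.85 * 0.53 = 28518.1605 Pa

Final answer: 28518.1605 Pa


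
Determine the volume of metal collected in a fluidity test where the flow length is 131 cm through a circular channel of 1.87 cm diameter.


Formula: V = pi * (d/2)^2 * L  (cylinder volume)
Radius = 1.87/2 = 0.935 cm
V = pi * 0.935^2 * 131 = 359.7861 cm^3

Answer: 359.7861 cm^3


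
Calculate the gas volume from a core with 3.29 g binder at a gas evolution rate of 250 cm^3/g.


Formula: V_gas = W_binder * gas_evolution_rate
V = 3.29 g * 250 cm^3/g = 822.5000 cm^3

Final answer: 822.5000 cm^3


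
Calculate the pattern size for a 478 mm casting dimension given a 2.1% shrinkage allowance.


Formula: L_pattern = L_casting * (1 + shrinkage_rate/100)
Shrinkage factor = 1 + 2.1/100 = 1.021
L_pattern = 478 mm * 1.021 = 488.0380 mm


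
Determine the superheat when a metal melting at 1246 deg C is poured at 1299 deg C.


Formula: Superheat = T_pour - T_melt
Superheat = 1299 - 1246 = 53 deg C

53 deg C


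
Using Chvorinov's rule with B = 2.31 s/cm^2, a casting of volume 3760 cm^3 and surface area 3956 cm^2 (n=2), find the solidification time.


Formula: t_s = B * (V/A)^n  (Chvorinov's rule, n=2)
Modulus M = V/A = 3760/3956 = 0.950455 cm
M^2 = 0.950455^2 = 0.903365 cm^2
t_s = 2.31 * 0.903365 = 2.0868 s

2.0868 s


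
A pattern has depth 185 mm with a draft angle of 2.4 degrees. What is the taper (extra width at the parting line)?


Formula: taper = depth * tan(draft_angle)
tan(2.4 deg) = 0.0419124
taper = 185 mm * 0.0419124 = 7.7538 mm


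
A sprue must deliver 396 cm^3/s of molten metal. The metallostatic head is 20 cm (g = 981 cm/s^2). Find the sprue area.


Formula: v = sqrt(2*g*h), A = Q/v
Velocity: v = sqrt(2 * 981 * 20) = sqrt(39240) = 198.0909 cm/s
Sprue area: A = Q / v = 396 / 198.0909 = 1.9991 cm^2

Answer: 1.9991 cm^2


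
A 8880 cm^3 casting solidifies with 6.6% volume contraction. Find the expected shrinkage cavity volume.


Formula: V_shrink = V_casting * shrinkage_pct / 100
V_shrink = 8880 cm^3 * 6.6 / 100 = 586.0800 cm^3

586.0800 cm^3


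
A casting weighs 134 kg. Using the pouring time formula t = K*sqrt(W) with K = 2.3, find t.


Formula: t = K * sqrt(W)
sqrt(W) = sqrt(134) = 11.57584
t = 2.3 * 11.57584 = 26.6244 s

Final answer: 26.6244 s


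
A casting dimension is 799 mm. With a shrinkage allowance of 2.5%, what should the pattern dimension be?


Formula: L_pattern = L_casting * (1 + shrinkage_rate/100)
Shrinkage factor = 1 + 2.5/100 = 1.025
L_pattern = 799 mm * 1.025 = 818.9750 mm

Answer: 818.9750 mm


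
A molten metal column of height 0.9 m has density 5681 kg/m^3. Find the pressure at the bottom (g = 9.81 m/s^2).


Formula: P = rho * g * h
rho * g = 5681 * 9.81 = 55730.61 N/m^3
P = 55730.61 * 0.9 = 50157.5490 Pa

Final answer: 50157.5490 Pa


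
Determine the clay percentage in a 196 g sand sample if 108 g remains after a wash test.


Formula: Clay% = (W_total - W_washed) / W_total * 100
Clay mass = 196 - 108 = 88 g
Clay% = 88 / 196 * 100 = 44.8980%

Answer: 44.8980%


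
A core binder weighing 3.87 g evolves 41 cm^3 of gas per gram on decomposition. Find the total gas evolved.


Formula: V_gas = W_binder * gas_evolution_rate
V = 3.87 g * 41 cm^3/g = 158.6700 cm^3

Answer: 158.6700 cm^3


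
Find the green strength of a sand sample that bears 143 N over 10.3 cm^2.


Formula: Compressive Strength = Force / Area
Strength = 143 N / 10.3 cm^2 = 13.8835 N/cm^2

13.8835 N/cm^2


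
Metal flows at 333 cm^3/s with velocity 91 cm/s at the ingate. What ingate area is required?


Formula: A_ingate = Q / v  (continuity equation)
A = 333 cm^3/s / 91 cm/s = 3.6593 cm^2


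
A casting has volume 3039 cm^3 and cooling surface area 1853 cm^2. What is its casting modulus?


Formula: Casting Modulus M = V / A
M = 3039 cm^3 / 1853 cm^2 = 1.6400 cm

Answer: 1.6400 cm


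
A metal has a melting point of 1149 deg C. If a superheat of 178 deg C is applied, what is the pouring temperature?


Formula: T_pour = T_melt + Superheat
T_pour = 1149 + 178 = 1327 deg C

1327 deg C


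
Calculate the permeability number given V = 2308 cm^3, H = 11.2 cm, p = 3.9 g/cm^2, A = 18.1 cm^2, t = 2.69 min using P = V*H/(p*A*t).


Formula: Permeability Number P = (V * H) / (p * A * t)
Numerator: V * H = 2308 * 11.2 = 25849.6
Denominator: p * A * t = 3.9 * 18.1 * 2.69 = 189.8871
P = 25849.6 / 189.8871 = 136.1314


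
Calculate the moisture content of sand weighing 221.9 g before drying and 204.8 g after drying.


Formula: MC = (W_wet - W_dry) / W_wet * 100
Water mass = 221.9 - 204.8 = 17.1 g
MC = 17.1 / 221.9 * 100 = 7.7062%


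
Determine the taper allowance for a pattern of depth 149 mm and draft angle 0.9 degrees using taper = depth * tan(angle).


Formula: taper = depth * tan(draft_angle)
tan(0.9 deg) = 0.0157093
taper = 149 mm * 0.0157093 = 2.3407 mm


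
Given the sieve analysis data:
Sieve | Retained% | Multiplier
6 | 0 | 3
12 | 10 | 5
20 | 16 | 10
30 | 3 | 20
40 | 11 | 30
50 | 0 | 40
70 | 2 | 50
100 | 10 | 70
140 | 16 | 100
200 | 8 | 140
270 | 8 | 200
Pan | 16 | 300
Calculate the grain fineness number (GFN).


Formula: GFN = sum(pct * multiplier) / sum(pct)
sum(pct * multiplier) = 10520
sum(pct) = 100
GFN = 10520 / 100 = 105.20

105.20


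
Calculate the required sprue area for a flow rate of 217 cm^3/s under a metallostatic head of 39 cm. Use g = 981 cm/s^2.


Formula: v = sqrt(2*g*h), A = Q/v
Velocity: v = sqrt(2 * 981 * 39) = sqrt(76518) = 276.6189 cm/s
Sprue area: A = Q / v = 217 / 276.6189 = 0.7845 cm^2

0.7845 cm^2


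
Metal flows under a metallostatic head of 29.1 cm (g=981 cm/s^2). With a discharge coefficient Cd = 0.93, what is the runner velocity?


Formula: v = Cd * sqrt(2 * g * h)  (Torricelli with discharge coefficient)
2*g*h = 2 * 981 * 29.1 = 57094.2 cm^2/s^2
sqrt(57094.2) = 238.94393 cm/s
v = 0.93 * 238.94393 = 222.2179 cm/s

Answer: 222.2179 cm/s


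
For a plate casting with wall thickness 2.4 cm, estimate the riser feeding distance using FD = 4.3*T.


Formula: FD = 4.3 * T  (riser feeding-distance rule)
FD = 4.3 * 2.4 cm = 10.3200 cm

Final answer: 10.3200 cm


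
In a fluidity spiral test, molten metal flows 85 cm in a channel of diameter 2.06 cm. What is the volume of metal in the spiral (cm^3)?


Formula: V = pi * (d/2)^2 * L  (cylinder volume)
Radius = 2.06/2 = 1.03 cm
V = pi * 1.03^2 * 85 = 283.2978 cm^3

Final answer: 283.2978 cm^3


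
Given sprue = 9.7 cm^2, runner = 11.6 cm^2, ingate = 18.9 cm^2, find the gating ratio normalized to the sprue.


Sprue:Runner:Ingate = 1 : 11.6/9.7 : 18.9/9.7 = 1:1.20:1.95

Answer: 1:1.20:1.95


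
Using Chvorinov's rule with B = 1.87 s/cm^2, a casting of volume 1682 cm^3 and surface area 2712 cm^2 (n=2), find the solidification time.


Formula: t_s = B * (V/A)^n  (Chvorinov's rule, n=2)
Modulus M = V/A = 1682/2712 = 0.620206 cm
M^2 = 0.620206^2 = 0.384655 cm^2
t_s = 1.87 * 0.384655 = 0.7193 s

0.7193 s


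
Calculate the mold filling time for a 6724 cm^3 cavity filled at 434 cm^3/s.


Formula: t_fill = V_mold / Q_flow
t = 6724 cm^3 / 434 cm^3/s = 15.4931 s

Answer: 15.4931 s


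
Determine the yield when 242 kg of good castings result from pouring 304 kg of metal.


Formula: Casting Yield = (W_good / W_total) * 100
Yield = (242 kg / 304 kg) * 100 = 79.6053%

Final answer: 79.6053%


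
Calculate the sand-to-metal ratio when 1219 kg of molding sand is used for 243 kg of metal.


Formula: Sand-to-Metal Ratio = W_sand / W_metal
Ratio = 1219 kg / 243 kg = 5.0165

5.0165


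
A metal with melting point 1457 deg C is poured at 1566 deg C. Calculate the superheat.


Formula: Superheat = T_pour - T_melt
Superheat = 1566 - 1457 = 109 deg C

Answer: 109 deg C


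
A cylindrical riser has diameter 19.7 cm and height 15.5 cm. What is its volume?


Formula: V = pi * (D/2)^2 * H  (cylinder volume)
Radius = D/2 = 19.7/2 = 9.85 cm
V = pi * 9.85^2 * 15.5 = 4724.4802 cm^3

Final answer: 4724.4802 cm^3


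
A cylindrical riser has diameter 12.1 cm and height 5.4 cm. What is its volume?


Formula: V = pi * (D/2)^2 * H  (cylinder volume)
Radius = D/2 = 12.1/2 = 6.05 cm
V = pi * 6.05^2 * 5.4 = 620.9468 cm^3

620.9468 cm^3


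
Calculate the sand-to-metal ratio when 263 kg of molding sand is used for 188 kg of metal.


Formula: Sand-to-Metal Ratio = W_sand / W_metal
Ratio = 263 kg / 188 kg = 1.3989

1.3989


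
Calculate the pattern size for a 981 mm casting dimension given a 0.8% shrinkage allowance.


Formula: L_pattern = L_casting * (1 + shrinkage_rate/100)
Shrinkage factor = 1 + 0.8/100 = 1.008
L_pattern = 981 mm * 1.008 = 988.8480 mm

988.8480 mm


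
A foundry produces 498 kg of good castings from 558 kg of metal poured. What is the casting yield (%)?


Formula: Casting Yield = (W_good / W_total) * 100
Yield = (498 kg / 558 kg) * 100 = 89.2473%


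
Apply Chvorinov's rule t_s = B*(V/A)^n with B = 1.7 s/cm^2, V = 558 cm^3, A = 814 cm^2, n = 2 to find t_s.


Formula: t_s = B * (V/A)^n  (Chvorinov's rule, n=2)
Modulus M = V/A = 558/814 = 0.685504 cm
M^2 = 0.685504^2 = 0.469916 cm^2
t_s = 1.7 * 0.469916 = 0.7989 s

Answer: 0.7989 s


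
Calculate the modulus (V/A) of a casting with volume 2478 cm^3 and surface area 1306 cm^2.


Formula: Casting Modulus M = V / A
M = 2478 cm^3 / 1306 cm^2 = 1.8974 cm

Final answer: 1.8974 cm


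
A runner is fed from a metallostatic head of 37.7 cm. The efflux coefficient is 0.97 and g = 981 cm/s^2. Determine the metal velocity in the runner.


Formula: v = Cd * sqrt(2 * g * h)  (Torricelli with discharge coefficient)
2*g*h = 2 * 981 * 37.7 = 73967.4 cm^2/s^2
sqrt(73967.4) = 271.96948 cm/s
v = 0.97 * 271.96948 = 263.8104 cm/s

263.8104 cm/s


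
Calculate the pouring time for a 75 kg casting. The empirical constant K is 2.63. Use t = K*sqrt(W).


Formula: t = K * sqrt(W)
sqrt(W) = sqrt(75) = 8.66025
t = 2.63 * 8.66025 = 22.7765 s

Answer: 22.7765 s


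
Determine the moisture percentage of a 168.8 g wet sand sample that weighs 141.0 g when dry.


Formula: MC = (W_wet - W_dry) / W_wet * 100
Water mass = 168.8 - 141.0 = 27.8 g
MC = 27.8 / 168.8 * 100 = 16.4692%

Answer: 16.4692%


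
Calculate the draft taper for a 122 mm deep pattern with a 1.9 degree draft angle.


Formula: taper = depth * tan(draft_angle)
tan(1.9 deg) = 0.0331734
taper = 122 mm * 0.0331734 = 4.0472 mm

Answer: 4.0472 mm


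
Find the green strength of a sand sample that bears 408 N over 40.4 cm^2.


Formula: Compressive Strength = Force / Area
Strength = 408 N / 40.4 cm^2 = 10.0990 N/cm^2

Answer: 10.0990 N/cm^2


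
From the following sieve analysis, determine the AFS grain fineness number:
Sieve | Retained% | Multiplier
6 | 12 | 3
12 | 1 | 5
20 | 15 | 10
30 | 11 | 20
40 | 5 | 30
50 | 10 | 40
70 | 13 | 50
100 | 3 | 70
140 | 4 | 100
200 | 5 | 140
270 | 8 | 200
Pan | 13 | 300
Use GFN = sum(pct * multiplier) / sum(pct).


Formula: GFN = sum(pct * multiplier) / sum(pct)
sum(pct * multiplier) = 8421
sum(pct) = 100
GFN = 8421 / 100 = 84.21

Final answer: 84.21


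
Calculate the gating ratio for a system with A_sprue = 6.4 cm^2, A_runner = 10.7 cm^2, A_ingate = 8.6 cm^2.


Sprue:Runner:Ingate = 1 : 10.7/6.4 : 8.6/6.4 = 1:1.67:1.34


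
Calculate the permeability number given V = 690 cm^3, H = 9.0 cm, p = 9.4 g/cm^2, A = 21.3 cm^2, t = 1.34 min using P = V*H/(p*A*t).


Formula: Permeability Number P = (V * H) / (p * A * t)
Numerator: V * H = 690 * 9.0 = 6210.0
Denominator: p * A * t = 9.4 * 21.3 * 1.34 = 268.2948
P = 6210.0 / 268.2948 = 23.1462

Answer: 23.1462


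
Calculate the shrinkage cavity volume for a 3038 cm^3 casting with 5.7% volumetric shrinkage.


Formula: V_shrink = V_casting * shrinkage_pct / 100
V_shrink = 3038 cm^3 * 5.7 / 100 = 173.1660 cm^3

Final answer: 173.1660 cm^3


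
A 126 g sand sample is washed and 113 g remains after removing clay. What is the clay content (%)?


Formula: Clay% = (W_total - W_washed) / W_total * 100
Clay mass = 126 - 113 = 13 g
Clay% = 13 / 126 * 100 = 10.3175%

10.3175%


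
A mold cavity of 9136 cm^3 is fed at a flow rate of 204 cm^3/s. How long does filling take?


Formula: t_fill = V_mold / Q_flow
t = 9136 cm^3 / 204 cm^3/s = 44.7843 s

Answer: 44.7843 s


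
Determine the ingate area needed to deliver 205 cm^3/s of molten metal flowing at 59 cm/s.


Formula: A_ingate = Q / v  (continuity equation)
A = 205 cm^3/s / 59 cm/s = 3.4746 cm^2

3.4746 cm^2


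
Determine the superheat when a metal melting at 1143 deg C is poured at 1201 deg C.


Formula: Superheat = T_pour - T_melt
Superheat = 1201 - 1143 = 58 deg C


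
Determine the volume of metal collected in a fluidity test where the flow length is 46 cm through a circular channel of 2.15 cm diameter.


Formula: V = pi * (d/2)^2 * L  (cylinder volume)
Radius = 2.15/2 = 1.075 cm
V = pi * 1.075^2 * 46 = 167.0031 cm^3

167.0031 cm^3


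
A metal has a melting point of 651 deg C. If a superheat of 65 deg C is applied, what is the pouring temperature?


Formula: T_pour = T_melt + Superheat
T_pour = 651 + 65 = 716 deg C

Answer: 716 deg C


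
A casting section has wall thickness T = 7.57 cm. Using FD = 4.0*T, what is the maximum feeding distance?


Formula: FD = 4.0 * T  (riser feeding-distance rule)
FD = 4.0 * 7.57 cm = 30.2800 cm


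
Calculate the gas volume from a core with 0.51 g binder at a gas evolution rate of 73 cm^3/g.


Formula: V_gas = W_binder * gas_evolution_rate
V = 0.51 g * 73 cm^3/g = 37.2300 cm^3

Final answer: 37.2300 cm^3


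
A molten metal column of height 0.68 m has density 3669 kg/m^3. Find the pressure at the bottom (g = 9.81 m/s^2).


Formula: P = rho * g * h
rho * g = 3669 * 9.81 = 35992.89 N/m^3
P = 35992.89 * 0.68 = 24475.1652 Pa

24475.1652 Pa


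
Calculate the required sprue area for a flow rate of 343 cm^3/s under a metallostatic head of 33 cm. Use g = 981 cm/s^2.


Formula: v = sqrt(2*g*h), A = Q/v
Velocity: v = sqrt(2 * 981 * 33) = sqrt(64746) = 254.4524 cm/s
Sprue area: A = Q / v = 343 / 254.4524 = 1.3480 cm^2

Final answer: 1.3480 cm^2
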